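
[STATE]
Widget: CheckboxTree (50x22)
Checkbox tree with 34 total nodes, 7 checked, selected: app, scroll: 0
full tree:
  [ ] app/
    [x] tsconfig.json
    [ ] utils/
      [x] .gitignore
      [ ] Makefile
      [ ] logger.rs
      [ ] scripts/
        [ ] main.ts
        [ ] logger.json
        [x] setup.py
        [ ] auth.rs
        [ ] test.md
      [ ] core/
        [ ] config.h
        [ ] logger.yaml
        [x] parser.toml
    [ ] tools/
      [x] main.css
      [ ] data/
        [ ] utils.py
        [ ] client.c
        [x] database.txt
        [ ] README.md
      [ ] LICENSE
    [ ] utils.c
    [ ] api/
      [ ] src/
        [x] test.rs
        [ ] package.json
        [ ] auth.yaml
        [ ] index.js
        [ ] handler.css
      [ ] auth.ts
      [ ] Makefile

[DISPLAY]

>[-] app/                                         
   [x] tsconfig.json                              
   [-] utils/                                     
     [x] .gitignore                               
     [ ] Makefile                                 
     [ ] logger.rs                                
     [-] scripts/                                 
       [ ] main.ts                                
       [ ] logger.json                            
       [x] setup.py                               
       [ ] auth.rs                                
       [ ] test.md                                
     [-] core/                                    
       [ ] config.h                               
       [ ] logger.yaml                            
       [x] parser.toml                            
   [-] tools/                                     
     [x] main.css                                 
     [-] data/                                    
       [ ] utils.py                               
       [ ] client.c                               
       [x] database.txt                           


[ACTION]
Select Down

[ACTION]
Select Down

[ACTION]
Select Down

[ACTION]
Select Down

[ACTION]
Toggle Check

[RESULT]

 [-] app/                                         
   [x] tsconfig.json                              
   [-] utils/                                     
     [x] .gitignore                               
>    [x] Makefile                                 
     [ ] logger.rs                                
     [-] scripts/                                 
       [ ] main.ts                                
       [ ] logger.json                            
       [x] setup.py                               
       [ ] auth.rs                                
       [ ] test.md                                
     [-] core/                                    
       [ ] config.h                               
       [ ] logger.yaml                            
       [x] parser.toml                            
   [-] tools/                                     
     [x] main.css                                 
     [-] data/                                    
       [ ] utils.py                               
       [ ] client.c                               
       [x] database.txt                           


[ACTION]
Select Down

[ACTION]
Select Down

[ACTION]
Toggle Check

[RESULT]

 [-] app/                                         
   [x] tsconfig.json                              
   [-] utils/                                     
     [x] .gitignore                               
     [x] Makefile                                 
     [ ] logger.rs                                
>    [x] scripts/                                 
       [x] main.ts                                
       [x] logger.json                            
       [x] setup.py                               
       [x] auth.rs                                
       [x] test.md                                
     [-] core/                                    
       [ ] config.h                               
       [ ] logger.yaml                            
       [x] parser.toml                            
   [-] tools/                                     
     [x] main.css                                 
     [-] data/                                    
       [ ] utils.py                               
       [ ] client.c                               
       [x] database.txt                           


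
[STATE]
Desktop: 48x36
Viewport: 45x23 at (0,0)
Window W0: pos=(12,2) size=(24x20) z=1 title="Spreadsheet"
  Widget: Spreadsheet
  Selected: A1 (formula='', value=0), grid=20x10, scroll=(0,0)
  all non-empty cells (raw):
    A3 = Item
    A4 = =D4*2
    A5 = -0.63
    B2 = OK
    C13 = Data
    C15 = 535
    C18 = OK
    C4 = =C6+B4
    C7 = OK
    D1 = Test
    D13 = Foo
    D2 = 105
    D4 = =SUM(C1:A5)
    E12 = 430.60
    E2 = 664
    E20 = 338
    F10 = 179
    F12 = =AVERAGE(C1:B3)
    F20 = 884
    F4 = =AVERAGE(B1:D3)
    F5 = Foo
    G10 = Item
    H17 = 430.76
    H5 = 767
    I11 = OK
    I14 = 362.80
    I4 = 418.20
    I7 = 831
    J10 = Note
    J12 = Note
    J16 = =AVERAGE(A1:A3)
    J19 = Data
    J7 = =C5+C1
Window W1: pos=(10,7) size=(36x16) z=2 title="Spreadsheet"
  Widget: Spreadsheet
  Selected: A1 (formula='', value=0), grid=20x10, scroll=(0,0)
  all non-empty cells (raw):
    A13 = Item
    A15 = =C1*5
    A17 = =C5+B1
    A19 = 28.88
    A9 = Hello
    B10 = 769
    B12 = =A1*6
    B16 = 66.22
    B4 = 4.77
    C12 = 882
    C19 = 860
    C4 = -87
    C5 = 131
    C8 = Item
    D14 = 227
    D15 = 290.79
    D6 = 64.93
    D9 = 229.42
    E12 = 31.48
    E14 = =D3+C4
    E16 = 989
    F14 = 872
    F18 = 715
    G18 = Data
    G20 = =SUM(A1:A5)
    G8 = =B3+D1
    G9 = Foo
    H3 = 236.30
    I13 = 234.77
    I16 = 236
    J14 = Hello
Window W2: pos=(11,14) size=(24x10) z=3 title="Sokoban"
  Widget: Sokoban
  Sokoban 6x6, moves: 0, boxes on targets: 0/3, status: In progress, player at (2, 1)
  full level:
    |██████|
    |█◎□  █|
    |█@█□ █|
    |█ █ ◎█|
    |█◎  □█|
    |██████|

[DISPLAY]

                                             
                                             
            ┏━━━━━━━━━━━━━━━━━━━━━━┓         
            ┃ Spreadsheet          ┃         
            ┠──────────────────────┨         
            ┃A1:                   ┃         
            ┃       A       B      ┃         
          ┏━━━━━━━━━━━━━━━━━━━━━━━━━━━━━━━━━━
          ┃ Spreadsheet                      
          ┠──────────────────────────────────
          ┃A1:                               
          ┃       A       B       C       D  
          ┃----------------------------------
          ┃  1      [0]       0       0      
          ┃┏━━━━━━━━━━━━━━━━━━━━━━┓   0      
          ┃┃ Sokoban              ┃   0      
          ┃┠──────────────────────┨ -87      
          ┃┃██████                ┃ 131      
          ┃┃█◎□  █                ┃   0   64.
          ┃┃█@█□ █                ┃   0      
          ┃┃█ █ ◎█                ┃          
          ┃┃█◎  □█                ┃   0  229.
          ┗┃██████                ┃━━━━━━━━━━


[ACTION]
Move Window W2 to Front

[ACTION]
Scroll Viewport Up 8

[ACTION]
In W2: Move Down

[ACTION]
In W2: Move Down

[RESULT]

                                             
                                             
            ┏━━━━━━━━━━━━━━━━━━━━━━┓         
            ┃ Spreadsheet          ┃         
            ┠──────────────────────┨         
            ┃A1:                   ┃         
            ┃       A       B      ┃         
          ┏━━━━━━━━━━━━━━━━━━━━━━━━━━━━━━━━━━
          ┃ Spreadsheet                      
          ┠──────────────────────────────────
          ┃A1:                               
          ┃       A       B       C       D  
          ┃----------------------------------
          ┃  1      [0]       0       0      
          ┃┏━━━━━━━━━━━━━━━━━━━━━━┓   0      
          ┃┃ Sokoban              ┃   0      
          ┃┠──────────────────────┨ -87      
          ┃┃██████                ┃ 131      
          ┃┃█◎□  █                ┃   0   64.
          ┃┃█ █□ █                ┃   0      
          ┃┃█ █ ◎█                ┃          
          ┃┃█+  □█                ┃   0  229.
          ┗┃██████                ┃━━━━━━━━━━


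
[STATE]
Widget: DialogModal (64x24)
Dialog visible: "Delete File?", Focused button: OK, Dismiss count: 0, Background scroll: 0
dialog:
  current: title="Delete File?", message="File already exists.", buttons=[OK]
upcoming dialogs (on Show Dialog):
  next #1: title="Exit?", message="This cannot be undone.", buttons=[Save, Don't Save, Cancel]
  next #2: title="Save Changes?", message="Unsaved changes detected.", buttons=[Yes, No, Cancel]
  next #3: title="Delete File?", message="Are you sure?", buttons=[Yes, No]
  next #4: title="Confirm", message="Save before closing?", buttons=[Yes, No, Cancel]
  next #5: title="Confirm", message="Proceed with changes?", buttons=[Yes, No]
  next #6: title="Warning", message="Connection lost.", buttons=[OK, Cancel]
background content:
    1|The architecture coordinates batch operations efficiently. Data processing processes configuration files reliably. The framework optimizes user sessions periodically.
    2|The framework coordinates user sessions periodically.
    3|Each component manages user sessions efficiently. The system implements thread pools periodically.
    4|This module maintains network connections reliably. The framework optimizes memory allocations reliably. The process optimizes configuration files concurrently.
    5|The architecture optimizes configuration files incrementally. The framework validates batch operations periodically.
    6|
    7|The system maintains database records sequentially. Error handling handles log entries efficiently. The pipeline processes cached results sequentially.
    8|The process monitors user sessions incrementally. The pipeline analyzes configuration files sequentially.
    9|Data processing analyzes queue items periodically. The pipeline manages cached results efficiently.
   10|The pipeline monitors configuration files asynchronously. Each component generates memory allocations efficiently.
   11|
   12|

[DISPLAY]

The architecture coordinates batch operations efficiently. Data 
The framework coordinates user sessions periodically.           
Each component manages user sessions efficiently. The system imp
This module maintains network connections reliably. The framewor
The architecture optimizes configuration files incrementally. Th
                                                                
The system maintains database records sequentially. Error handli
The process monitors user sessions incrementally. The pipeline a
Data processing analyzes queue items periodically. The pipeline 
The pipeline monitor┌──────────────────────┐ynchronously. Each c
                    │     Delete File?     │                    
                    │ File already exists. │                    
                    │         [OK]         │                    
                    └──────────────────────┘                    
                                                                
                                                                
                                                                
                                                                
                                                                
                                                                
                                                                
                                                                
                                                                
                                                                


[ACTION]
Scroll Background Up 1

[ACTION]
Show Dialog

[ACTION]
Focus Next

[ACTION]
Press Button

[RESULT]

The architecture coordinates batch operations efficiently. Data 
The framework coordinates user sessions periodically.           
Each component manages user sessions efficiently. The system imp
This module maintains network connections reliably. The framewor
The architecture optimizes configuration files incrementally. Th
                                                                
The system maintains database records sequentially. Error handli
The process monitors user sessions incrementally. The pipeline a
Data processing analyzes queue items periodically. The pipeline 
The pipeline monitors configuration files asynchronously. Each c
                                                                
                                                                
                                                                
                                                                
                                                                
                                                                
                                                                
                                                                
                                                                
                                                                
                                                                
                                                                
                                                                
                                                                


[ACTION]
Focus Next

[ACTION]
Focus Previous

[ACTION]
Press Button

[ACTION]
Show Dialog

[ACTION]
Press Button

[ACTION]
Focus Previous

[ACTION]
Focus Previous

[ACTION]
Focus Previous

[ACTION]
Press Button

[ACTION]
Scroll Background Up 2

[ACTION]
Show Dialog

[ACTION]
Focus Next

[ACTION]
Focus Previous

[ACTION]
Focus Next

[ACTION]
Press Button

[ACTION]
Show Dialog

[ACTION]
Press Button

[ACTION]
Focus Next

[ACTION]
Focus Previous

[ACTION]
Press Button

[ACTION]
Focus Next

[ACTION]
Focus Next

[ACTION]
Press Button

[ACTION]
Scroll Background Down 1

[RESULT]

The framework coordinates user sessions periodically.           
Each component manages user sessions efficiently. The system imp
This module maintains network connections reliably. The framewor
The architecture optimizes configuration files incrementally. Th
                                                                
The system maintains database records sequentially. Error handli
The process monitors user sessions incrementally. The pipeline a
Data processing analyzes queue items periodically. The pipeline 
The pipeline monitors configuration files asynchronously. Each c
                                                                
                                                                
                                                                
                                                                
                                                                
                                                                
                                                                
                                                                
                                                                
                                                                
                                                                
                                                                
                                                                
                                                                
                                                                


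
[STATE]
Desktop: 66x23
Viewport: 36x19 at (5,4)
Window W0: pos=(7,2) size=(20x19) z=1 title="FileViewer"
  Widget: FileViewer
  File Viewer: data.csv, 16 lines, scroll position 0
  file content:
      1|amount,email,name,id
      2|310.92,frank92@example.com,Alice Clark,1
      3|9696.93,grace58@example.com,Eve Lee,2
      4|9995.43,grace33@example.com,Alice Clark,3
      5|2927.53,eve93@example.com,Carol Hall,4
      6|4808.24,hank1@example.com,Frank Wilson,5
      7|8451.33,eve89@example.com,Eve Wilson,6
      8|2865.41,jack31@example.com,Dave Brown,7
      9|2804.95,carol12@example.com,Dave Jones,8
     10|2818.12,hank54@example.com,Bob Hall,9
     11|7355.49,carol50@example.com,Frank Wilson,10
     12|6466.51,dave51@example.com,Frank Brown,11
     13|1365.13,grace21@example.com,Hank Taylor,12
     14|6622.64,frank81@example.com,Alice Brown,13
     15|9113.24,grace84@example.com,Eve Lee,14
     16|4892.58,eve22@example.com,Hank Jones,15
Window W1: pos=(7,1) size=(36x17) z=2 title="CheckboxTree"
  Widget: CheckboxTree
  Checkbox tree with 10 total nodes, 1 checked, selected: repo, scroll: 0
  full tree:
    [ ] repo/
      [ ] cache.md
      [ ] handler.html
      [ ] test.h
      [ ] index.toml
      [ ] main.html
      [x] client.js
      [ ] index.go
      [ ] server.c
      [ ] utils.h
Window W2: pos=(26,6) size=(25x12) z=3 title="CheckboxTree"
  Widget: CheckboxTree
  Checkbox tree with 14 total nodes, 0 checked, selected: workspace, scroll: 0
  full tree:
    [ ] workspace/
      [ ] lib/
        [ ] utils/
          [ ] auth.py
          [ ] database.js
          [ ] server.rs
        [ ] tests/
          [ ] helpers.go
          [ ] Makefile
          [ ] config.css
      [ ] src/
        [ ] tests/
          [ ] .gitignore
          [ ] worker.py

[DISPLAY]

  ┃>[-] repo/                       
  ┃   [ ] cache.md                  
  ┃   [ ] handler.htm┏━━━━━━━━━━━━━━
  ┃   [ ] test.h     ┃ CheckboxTree 
  ┃   [ ] index.toml ┠──────────────
  ┃   [ ] main.html  ┃>[ ] workspace
  ┃   [x] client.js  ┃   [ ] lib/   
  ┃   [ ] index.go   ┃     [ ] utils
  ┃   [ ] server.c   ┃       [ ] aut
  ┃   [ ] utils.h    ┃       [ ] dat
  ┃                  ┃       [ ] ser
  ┃                  ┃     [ ] tests
  ┃                  ┃       [ ] hel
  ┗━━━━━━━━━━━━━━━━━━┗━━━━━━━━━━━━━━
  ┃6622.64,frank81@e░┃              
  ┃9113.24,grace84@e▼┃              
  ┗━━━━━━━━━━━━━━━━━━┛              
                                    
                                    


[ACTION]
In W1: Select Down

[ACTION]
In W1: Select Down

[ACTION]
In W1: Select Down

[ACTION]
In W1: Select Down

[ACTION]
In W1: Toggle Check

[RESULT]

  ┃ [-] repo/                       
  ┃   [ ] cache.md                  
  ┃   [ ] handler.htm┏━━━━━━━━━━━━━━
  ┃   [ ] test.h     ┃ CheckboxTree 
  ┃>  [x] index.toml ┠──────────────
  ┃   [ ] main.html  ┃>[ ] workspace
  ┃   [x] client.js  ┃   [ ] lib/   
  ┃   [ ] index.go   ┃     [ ] utils
  ┃   [ ] server.c   ┃       [ ] aut
  ┃   [ ] utils.h    ┃       [ ] dat
  ┃                  ┃       [ ] ser
  ┃                  ┃     [ ] tests
  ┃                  ┃       [ ] hel
  ┗━━━━━━━━━━━━━━━━━━┗━━━━━━━━━━━━━━
  ┃6622.64,frank81@e░┃              
  ┃9113.24,grace84@e▼┃              
  ┗━━━━━━━━━━━━━━━━━━┛              
                                    
                                    


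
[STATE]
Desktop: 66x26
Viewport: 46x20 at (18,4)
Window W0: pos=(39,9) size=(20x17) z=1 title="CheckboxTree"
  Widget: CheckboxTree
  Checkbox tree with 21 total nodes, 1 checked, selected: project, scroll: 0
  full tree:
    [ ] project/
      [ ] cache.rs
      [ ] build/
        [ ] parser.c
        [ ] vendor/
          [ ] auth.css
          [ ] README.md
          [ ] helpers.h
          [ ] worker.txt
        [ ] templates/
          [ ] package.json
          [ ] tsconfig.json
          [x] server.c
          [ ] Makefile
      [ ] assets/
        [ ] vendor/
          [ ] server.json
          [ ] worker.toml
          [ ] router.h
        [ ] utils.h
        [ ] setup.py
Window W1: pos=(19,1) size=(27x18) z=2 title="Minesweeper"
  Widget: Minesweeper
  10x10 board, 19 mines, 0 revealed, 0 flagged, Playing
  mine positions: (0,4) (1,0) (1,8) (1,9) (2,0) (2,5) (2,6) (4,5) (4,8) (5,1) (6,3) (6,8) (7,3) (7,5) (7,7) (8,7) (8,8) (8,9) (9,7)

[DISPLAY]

 ┃■■■■■■■■■■               ┃                  
 ┃■■■■■■■■■■               ┃                  
 ┃■■■■■■■■■■               ┃                  
 ┃■■■■■■■■■■               ┃                  
 ┃■■■■■■■■■■               ┃                  
 ┃■■■■■■■■■■               ┃━━━━━━━━━━━━┓     
 ┃■■■■■■■■■■               ┃boxTree     ┃     
 ┃■■■■■■■■■■               ┃────────────┨     
 ┃■■■■■■■■■■               ┃roject/     ┃     
 ┃■■■■■■■■■■               ┃ cache.rs   ┃     
 ┃                         ┃ build/     ┃     
 ┃                         ┃ ] parser.c ┃     
 ┃                         ┃ ] vendor/  ┃     
 ┃                         ┃ [ ] auth.cs┃     
 ┗━━━━━━━━━━━━━━━━━━━━━━━━━┛ [ ] README.┃     
                     ┃       [ ] helpers┃     
                     ┃       [ ] worker.┃     
                     ┃     [-] templates┃     
                     ┃       [ ] package┃     
                     ┃       [ ] tsconfi┃     


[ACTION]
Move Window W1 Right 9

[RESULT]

          ┃■■■■■■■■■■               ┃         
          ┃■■■■■■■■■■               ┃         
          ┃■■■■■■■■■■               ┃         
          ┃■■■■■■■■■■               ┃         
          ┃■■■■■■■■■■               ┃         
          ┃■■■■■■■■■■               ┃━━━┓     
          ┃■■■■■■■■■■               ┃   ┃     
          ┃■■■■■■■■■■               ┃───┨     
          ┃■■■■■■■■■■               ┃   ┃     
          ┃■■■■■■■■■■               ┃   ┃     
          ┃                         ┃   ┃     
          ┃                         ┃.c ┃     
          ┃                         ┃/  ┃     
          ┃                         ┃.cs┃     
          ┗━━━━━━━━━━━━━━━━━━━━━━━━━┛ME.┃     
                     ┃       [ ] helpers┃     
                     ┃       [ ] worker.┃     
                     ┃     [-] templates┃     
                     ┃       [ ] package┃     
                     ┃       [ ] tsconfi┃     


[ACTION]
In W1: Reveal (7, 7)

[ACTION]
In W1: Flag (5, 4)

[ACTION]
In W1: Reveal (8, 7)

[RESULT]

          ┃■■■■✹■■■■■               ┃         
          ┃✹■■■■■■■✹✹               ┃         
          ┃✹■■■■✹✹■■■               ┃         
          ┃■■■■■■■■■■               ┃         
          ┃■■■■■✹■■✹■               ┃         
          ┃■✹■■■■■■■■               ┃━━━┓     
          ┃■■■✹■■■■✹■               ┃   ┃     
          ┃■■■✹■✹■✹■■               ┃───┨     
          ┃■■■■■■■✹✹✹               ┃   ┃     
          ┃■■■■■■■✹■■               ┃   ┃     
          ┃                         ┃   ┃     
          ┃                         ┃.c ┃     
          ┃                         ┃/  ┃     
          ┃                         ┃.cs┃     
          ┗━━━━━━━━━━━━━━━━━━━━━━━━━┛ME.┃     
                     ┃       [ ] helpers┃     
                     ┃       [ ] worker.┃     
                     ┃     [-] templates┃     
                     ┃       [ ] package┃     
                     ┃       [ ] tsconfi┃     


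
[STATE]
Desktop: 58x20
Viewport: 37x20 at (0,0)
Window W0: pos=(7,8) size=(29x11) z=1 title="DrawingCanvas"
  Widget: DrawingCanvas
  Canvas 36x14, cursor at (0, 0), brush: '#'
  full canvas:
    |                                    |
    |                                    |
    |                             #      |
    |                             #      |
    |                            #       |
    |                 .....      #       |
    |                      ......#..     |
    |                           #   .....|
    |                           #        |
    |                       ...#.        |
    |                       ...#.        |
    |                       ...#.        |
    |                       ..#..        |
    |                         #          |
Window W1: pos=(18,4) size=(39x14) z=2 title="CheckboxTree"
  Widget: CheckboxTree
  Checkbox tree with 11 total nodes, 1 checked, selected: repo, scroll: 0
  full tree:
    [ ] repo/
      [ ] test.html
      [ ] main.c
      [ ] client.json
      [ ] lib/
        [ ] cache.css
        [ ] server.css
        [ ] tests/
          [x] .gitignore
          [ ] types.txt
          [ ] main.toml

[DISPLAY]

                                     
                                     
                                     
                                     
                  ┏━━━━━━━━━━━━━━━━━━
                  ┃ CheckboxTree     
                  ┠──────────────────
                  ┃>[-] repo/        
       ┏━━━━━━━━━━┃   [ ] test.html  
       ┃ DrawingCa┃   [ ] main.c     
       ┠──────────┃   [ ] client.json
       ┃+         ┃   [-] lib/       
       ┃          ┃     [ ] cache.css
       ┃          ┃     [ ] server.cs
       ┃          ┃     [-] tests/   
       ┃          ┃       [x] .gitign
       ┃          ┃       [ ] types.t
       ┃          ┗━━━━━━━━━━━━━━━━━━
       ┗━━━━━━━━━━━━━━━━━━━━━━━━━━━┛ 
                                     


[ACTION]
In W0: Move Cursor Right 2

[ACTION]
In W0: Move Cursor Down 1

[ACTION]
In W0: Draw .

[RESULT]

                                     
                                     
                                     
                                     
                  ┏━━━━━━━━━━━━━━━━━━
                  ┃ CheckboxTree     
                  ┠──────────────────
                  ┃>[-] repo/        
       ┏━━━━━━━━━━┃   [ ] test.html  
       ┃ DrawingCa┃   [ ] main.c     
       ┠──────────┃   [ ] client.json
       ┃          ┃   [-] lib/       
       ┃  .       ┃     [ ] cache.css
       ┃          ┃     [ ] server.cs
       ┃          ┃     [-] tests/   
       ┃          ┃       [x] .gitign
       ┃          ┃       [ ] types.t
       ┃          ┗━━━━━━━━━━━━━━━━━━
       ┗━━━━━━━━━━━━━━━━━━━━━━━━━━━┛ 
                                     


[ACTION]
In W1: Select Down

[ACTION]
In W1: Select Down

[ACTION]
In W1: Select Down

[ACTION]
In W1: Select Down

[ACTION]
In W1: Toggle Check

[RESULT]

                                     
                                     
                                     
                                     
                  ┏━━━━━━━━━━━━━━━━━━
                  ┃ CheckboxTree     
                  ┠──────────────────
                  ┃ [-] repo/        
       ┏━━━━━━━━━━┃   [ ] test.html  
       ┃ DrawingCa┃   [ ] main.c     
       ┠──────────┃   [ ] client.json
       ┃          ┃>  [x] lib/       
       ┃  .       ┃     [x] cache.css
       ┃          ┃     [x] server.cs
       ┃          ┃     [x] tests/   
       ┃          ┃       [x] .gitign
       ┃          ┃       [x] types.t
       ┃          ┗━━━━━━━━━━━━━━━━━━
       ┗━━━━━━━━━━━━━━━━━━━━━━━━━━━┛ 
                                     


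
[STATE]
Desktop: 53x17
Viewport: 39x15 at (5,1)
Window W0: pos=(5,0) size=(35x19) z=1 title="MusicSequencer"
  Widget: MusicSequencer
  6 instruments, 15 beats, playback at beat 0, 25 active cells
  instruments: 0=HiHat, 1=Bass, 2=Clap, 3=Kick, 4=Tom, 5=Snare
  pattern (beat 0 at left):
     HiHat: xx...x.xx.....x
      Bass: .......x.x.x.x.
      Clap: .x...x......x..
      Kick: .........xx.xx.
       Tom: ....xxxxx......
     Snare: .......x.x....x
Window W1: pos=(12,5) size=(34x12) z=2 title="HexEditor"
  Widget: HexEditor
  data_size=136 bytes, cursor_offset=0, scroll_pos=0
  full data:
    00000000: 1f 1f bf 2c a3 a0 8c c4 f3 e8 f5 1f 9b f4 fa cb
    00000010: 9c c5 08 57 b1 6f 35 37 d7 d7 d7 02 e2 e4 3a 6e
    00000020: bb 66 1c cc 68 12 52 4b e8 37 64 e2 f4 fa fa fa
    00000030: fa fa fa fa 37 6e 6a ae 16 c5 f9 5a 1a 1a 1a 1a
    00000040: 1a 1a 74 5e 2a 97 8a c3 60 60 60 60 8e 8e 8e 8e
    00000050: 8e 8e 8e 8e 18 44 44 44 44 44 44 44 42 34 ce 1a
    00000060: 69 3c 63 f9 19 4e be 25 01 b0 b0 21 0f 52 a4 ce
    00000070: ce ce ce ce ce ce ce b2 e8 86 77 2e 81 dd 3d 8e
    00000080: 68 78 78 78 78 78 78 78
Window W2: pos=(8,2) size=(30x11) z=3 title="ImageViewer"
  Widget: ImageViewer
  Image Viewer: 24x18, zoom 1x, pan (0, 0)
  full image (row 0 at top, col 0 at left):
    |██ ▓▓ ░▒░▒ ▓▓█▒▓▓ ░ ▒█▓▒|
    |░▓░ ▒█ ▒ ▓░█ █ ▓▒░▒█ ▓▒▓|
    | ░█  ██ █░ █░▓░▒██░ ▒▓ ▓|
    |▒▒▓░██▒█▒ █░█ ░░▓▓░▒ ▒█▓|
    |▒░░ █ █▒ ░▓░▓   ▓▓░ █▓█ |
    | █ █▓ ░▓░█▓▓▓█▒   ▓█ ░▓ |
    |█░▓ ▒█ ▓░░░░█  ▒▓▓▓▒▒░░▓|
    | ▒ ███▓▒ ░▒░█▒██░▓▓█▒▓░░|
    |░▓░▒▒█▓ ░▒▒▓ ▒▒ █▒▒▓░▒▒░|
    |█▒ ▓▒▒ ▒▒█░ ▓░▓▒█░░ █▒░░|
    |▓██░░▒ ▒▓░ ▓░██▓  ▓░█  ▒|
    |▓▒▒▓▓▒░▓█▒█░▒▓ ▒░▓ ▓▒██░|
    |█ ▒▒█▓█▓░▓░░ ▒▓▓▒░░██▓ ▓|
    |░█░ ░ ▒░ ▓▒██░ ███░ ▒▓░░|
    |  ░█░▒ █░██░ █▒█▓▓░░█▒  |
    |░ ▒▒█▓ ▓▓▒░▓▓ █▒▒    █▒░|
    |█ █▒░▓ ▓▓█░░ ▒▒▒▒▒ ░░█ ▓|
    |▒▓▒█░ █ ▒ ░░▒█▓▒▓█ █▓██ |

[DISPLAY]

┃ MusicSequencer                  ┃    
┠──┏━━━━━━━━━━━━━━━━━━━━━━━━━━━━┓─┨    
┃  ┃ ImageViewer                ┃ ┃    
┃ H┠────────────────────────────┨ ┃    
┃  ┃██ ▓▓ ░▒░▒ ▓▓█▒▓▓ ░ ▒█▓▒    ┃━━━━━━
┃  ┃░▓░ ▒█ ▒ ▓░█ █ ▓▒░▒█ ▓▒▓    ┃      
┃  ┃ ░█  ██ █░ █░▓░▒██░ ▒▓ ▓    ┃──────
┃  ┃▒▒▓░██▒█▒ █░█ ░░▓▓░▒ ▒█▓    ┃a0 8c 
┃ S┃▒░░ █ █▒ ░▓░▓   ▓▓░ █▓█     ┃6f 35 
┃  ┃ █ █▓ ░▓░█▓▓▓█▒   ▓█ ░▓     ┃12 52 
┃  ┃█░▓ ▒█ ▓░░░░█  ▒▓▓▓▒▒░░▓    ┃6e 6a 
┃  ┗━━━━━━━━━━━━━━━━━━━━━━━━━━━━┛97 8a 
┃      ┃00000050  8e 8e 8e 8e 18 44 44 
┃      ┃00000060  69 3c 63 f9 19 4e be 
┃      ┃00000070  ce ce ce ce ce ce ce 


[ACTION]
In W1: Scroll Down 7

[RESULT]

┃ MusicSequencer                  ┃    
┠──┏━━━━━━━━━━━━━━━━━━━━━━━━━━━━┓─┨    
┃  ┃ ImageViewer                ┃ ┃    
┃ H┠────────────────────────────┨ ┃    
┃  ┃██ ▓▓ ░▒░▒ ▓▓█▒▓▓ ░ ▒█▓▒    ┃━━━━━━
┃  ┃░▓░ ▒█ ▒ ▓░█ █ ▓▒░▒█ ▓▒▓    ┃      
┃  ┃ ░█  ██ █░ █░▓░▒██░ ▒▓ ▓    ┃──────
┃  ┃▒▒▓░██▒█▒ █░█ ░░▓▓░▒ ▒█▓    ┃ce ce 
┃ S┃▒░░ █ █▒ ░▓░▓   ▓▓░ █▓█     ┃78 78 
┃  ┃ █ █▓ ░▓░█▓▓▓█▒   ▓█ ░▓     ┃      
┃  ┃█░▓ ▒█ ▓░░░░█  ▒▓▓▓▒▒░░▓    ┃      
┃  ┗━━━━━━━━━━━━━━━━━━━━━━━━━━━━┛      
┃      ┃                               
┃      ┃                               
┃      ┃                               


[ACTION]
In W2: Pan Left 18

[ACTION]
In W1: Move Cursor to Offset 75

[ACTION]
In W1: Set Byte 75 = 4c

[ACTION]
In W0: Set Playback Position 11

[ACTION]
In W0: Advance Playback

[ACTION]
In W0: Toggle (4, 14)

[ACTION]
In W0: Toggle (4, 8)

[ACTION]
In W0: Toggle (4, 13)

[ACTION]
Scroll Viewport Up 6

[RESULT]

┏━━━━━━━━━━━━━━━━━━━━━━━━━━━━━━━━━┓    
┃ MusicSequencer                  ┃    
┠──┏━━━━━━━━━━━━━━━━━━━━━━━━━━━━┓─┨    
┃  ┃ ImageViewer                ┃ ┃    
┃ H┠────────────────────────────┨ ┃    
┃  ┃██ ▓▓ ░▒░▒ ▓▓█▒▓▓ ░ ▒█▓▒    ┃━━━━━━
┃  ┃░▓░ ▒█ ▒ ▓░█ █ ▓▒░▒█ ▓▒▓    ┃      
┃  ┃ ░█  ██ █░ █░▓░▒██░ ▒▓ ▓    ┃──────
┃  ┃▒▒▓░██▒█▒ █░█ ░░▓▓░▒ ▒█▓    ┃ce ce 
┃ S┃▒░░ █ █▒ ░▓░▓   ▓▓░ █▓█     ┃78 78 
┃  ┃ █ █▓ ░▓░█▓▓▓█▒   ▓█ ░▓     ┃      
┃  ┃█░▓ ▒█ ▓░░░░█  ▒▓▓▓▒▒░░▓    ┃      
┃  ┗━━━━━━━━━━━━━━━━━━━━━━━━━━━━┛      
┃      ┃                               
┃      ┃                               


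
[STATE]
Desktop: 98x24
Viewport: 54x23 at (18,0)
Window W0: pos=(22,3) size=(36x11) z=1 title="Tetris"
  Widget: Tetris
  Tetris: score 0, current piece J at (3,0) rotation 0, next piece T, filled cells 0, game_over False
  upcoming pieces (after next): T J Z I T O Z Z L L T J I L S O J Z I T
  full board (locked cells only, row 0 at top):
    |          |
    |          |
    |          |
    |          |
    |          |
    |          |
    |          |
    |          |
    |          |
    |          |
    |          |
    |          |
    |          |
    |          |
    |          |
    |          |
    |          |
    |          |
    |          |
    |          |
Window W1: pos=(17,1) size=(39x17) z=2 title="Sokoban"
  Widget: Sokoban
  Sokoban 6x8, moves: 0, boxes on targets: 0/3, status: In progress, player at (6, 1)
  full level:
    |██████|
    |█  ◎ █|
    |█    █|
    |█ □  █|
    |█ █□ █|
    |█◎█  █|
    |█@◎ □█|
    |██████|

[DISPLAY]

                                                      
━━━━━━━━━━━━━━━━━━━━━━━━━━━━━━━━━━━━━┓                
 Sokoban                             ┃                
─────────────────────────────────────┨━┓              
██████                               ┃ ┃              
█  ◎ █                               ┃─┨              
█    █                               ┃ ┃              
█ □  █                               ┃ ┃              
█ █□ █                               ┃ ┃              
█◎█  █                               ┃ ┃              
█@◎ □█                               ┃ ┃              
██████                               ┃ ┃              
Moves: 0  0/3                        ┃ ┃              
                                     ┃━┛              
                                     ┃                
                                     ┃                
                                     ┃                
━━━━━━━━━━━━━━━━━━━━━━━━━━━━━━━━━━━━━┛                
                                                      
                                                      
                                                      
                                                      
                                                      


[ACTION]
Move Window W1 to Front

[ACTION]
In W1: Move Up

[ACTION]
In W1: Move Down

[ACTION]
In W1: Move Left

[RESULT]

                                                      
━━━━━━━━━━━━━━━━━━━━━━━━━━━━━━━━━━━━━┓                
 Sokoban                             ┃                
─────────────────────────────────────┨━┓              
██████                               ┃ ┃              
█  ◎ █                               ┃─┨              
█    █                               ┃ ┃              
█ □  █                               ┃ ┃              
█ █□ █                               ┃ ┃              
█◎█  █                               ┃ ┃              
█@◎ □█                               ┃ ┃              
██████                               ┃ ┃              
Moves: 2  0/3                        ┃ ┃              
                                     ┃━┛              
                                     ┃                
                                     ┃                
                                     ┃                
━━━━━━━━━━━━━━━━━━━━━━━━━━━━━━━━━━━━━┛                
                                                      
                                                      
                                                      
                                                      
                                                      
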